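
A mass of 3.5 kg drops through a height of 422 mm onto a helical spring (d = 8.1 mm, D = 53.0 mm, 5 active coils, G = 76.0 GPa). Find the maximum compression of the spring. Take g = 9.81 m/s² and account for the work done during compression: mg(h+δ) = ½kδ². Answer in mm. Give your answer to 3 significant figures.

k = Gd⁴/(8D³N_a) = (76.0×10³)(8.1⁴)/(8·53.0³·5) = 54.937 N/mm
W = mg = 3.5 × 9.81 = 34.335 N
½kδ² − Wδ − Wh = 0 → δ = (W + √(W² + 2kWh))/k
δ = (34.335 + √(1178.9 + 1.59201e+06))/54.937 = (34.335 + 1262.2)/54.937 = 23.601 mm

23.6 mm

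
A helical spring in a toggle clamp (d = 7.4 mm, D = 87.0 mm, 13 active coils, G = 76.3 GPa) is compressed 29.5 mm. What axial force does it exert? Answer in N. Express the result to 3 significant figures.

98.6 N

k = Gd⁴/(8D³N_a) = (76.3×10³)(7.4⁴)/(8·87.0³·13) = 3.3409 N/mm
F = k·δ = 3.3409 × 29.5 = 98.556 N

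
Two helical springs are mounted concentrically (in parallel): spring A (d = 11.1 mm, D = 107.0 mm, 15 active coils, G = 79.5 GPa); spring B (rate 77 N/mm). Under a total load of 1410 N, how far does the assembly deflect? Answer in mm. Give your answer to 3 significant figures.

16.5 mm

k_A = Gd⁴/(8D³N_a) = (79.5×10³)(11.1⁴)/(8·107.0³·15) = 8.2097 N/mm
Parallel: k_eq = 8.2097 + 77 = 85.21 N/mm
δ = F/k_eq = 1410/85.21 = 16.547 mm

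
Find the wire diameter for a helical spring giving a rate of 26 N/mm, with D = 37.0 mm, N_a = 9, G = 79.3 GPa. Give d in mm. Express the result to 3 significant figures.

d = (8D³N_a·k / G)^(1/4) = (8·37.0³·9·26 / (79.3×10³))^0.25
  = (1195.7)^0.25 = 5.8804 mm

5.88 mm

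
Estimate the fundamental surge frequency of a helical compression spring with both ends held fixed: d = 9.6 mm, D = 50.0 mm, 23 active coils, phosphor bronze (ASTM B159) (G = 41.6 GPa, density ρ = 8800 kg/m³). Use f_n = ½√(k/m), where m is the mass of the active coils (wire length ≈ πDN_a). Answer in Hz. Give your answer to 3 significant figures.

40.9 Hz

k = Gd⁴/(8D³N_a) = (41.6×10³)(9.6⁴)/(8·50.0³·23) = 15.362 N/mm = 15362 N/m
Wire length L = πDN_a = π·50.0·23 = 3612.8 mm
m = ρ·(πd²/4)·L = 8800 × 72.382×10⁻⁶ m² × 3.6128 m = 2.3012 kg
f_n = ½√(k/m) = 0.5·√(15362/2.3012) = 0.5·√(6675.6) = 40.852 Hz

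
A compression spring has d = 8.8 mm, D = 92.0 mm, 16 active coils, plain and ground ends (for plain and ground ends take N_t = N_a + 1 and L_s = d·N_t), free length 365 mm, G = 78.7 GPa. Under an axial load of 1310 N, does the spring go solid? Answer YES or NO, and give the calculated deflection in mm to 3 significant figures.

k = Gd⁴/(8D³N_a) = (78.7×10³)(8.8⁴)/(8·92.0³·16) = 4.7351 N/mm
N_t = 17; L_s = 8.8·17 = 149.6 mm; δ_solid = L₀ − L_s = 365 − 149.6 = 215.4 mm
δ = F/k = 1310/4.7351 = 276.66 mm
δ ≥ δ_solid → spring goes solid

YES, δ = 277 mm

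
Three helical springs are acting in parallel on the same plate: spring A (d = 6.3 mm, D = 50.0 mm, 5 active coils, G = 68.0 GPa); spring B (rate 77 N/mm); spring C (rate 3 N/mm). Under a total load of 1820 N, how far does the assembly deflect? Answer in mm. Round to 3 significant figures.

17.9 mm

k_A = Gd⁴/(8D³N_a) = (68.0×10³)(6.3⁴)/(8·50.0³·5) = 21.424 N/mm
Parallel: k_eq = 21.424 + 77 + 3 = 101.42 N/mm
δ = F/k_eq = 1820/101.42 = 17.944 mm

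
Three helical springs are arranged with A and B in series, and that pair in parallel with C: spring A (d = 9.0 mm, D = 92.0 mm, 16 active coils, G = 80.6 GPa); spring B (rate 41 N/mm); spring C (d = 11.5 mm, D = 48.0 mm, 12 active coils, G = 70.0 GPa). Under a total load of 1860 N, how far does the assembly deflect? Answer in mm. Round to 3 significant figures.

k_A = Gd⁴/(8D³N_a) = (80.6×10³)(9.0⁴)/(8·92.0³·16) = 5.3056 N/mm
k_C = Gd⁴/(8D³N_a) = (70.0×10³)(11.5⁴)/(8·48.0³·12) = 115.32 N/mm
Springs A,B series: k_AB = 1/(1/5.3056+1/41) = 4.6977 N/mm; parallel with C: k_eq = 4.6977+115.32 = 120.01 N/mm
δ = F/k_eq = 1860/120.01 = 15.498 mm

15.5 mm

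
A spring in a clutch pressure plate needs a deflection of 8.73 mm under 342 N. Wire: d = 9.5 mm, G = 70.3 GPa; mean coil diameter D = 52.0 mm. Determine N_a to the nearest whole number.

13

Required rate k = F/δ = 342/8.73 = 39.175 N/mm
N_a = Gd⁴/(8D³k) = (70.3×10³ × 9.5⁴)/(8 × 52.0³ × 39.175)
    = 5.72598e+08 / 4.40668e+07 = 12.99 → 13 coils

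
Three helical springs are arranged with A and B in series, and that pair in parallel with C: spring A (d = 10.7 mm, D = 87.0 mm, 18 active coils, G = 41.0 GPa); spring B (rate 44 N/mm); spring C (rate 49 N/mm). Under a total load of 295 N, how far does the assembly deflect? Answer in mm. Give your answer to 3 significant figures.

5.46 mm

k_A = Gd⁴/(8D³N_a) = (41.0×10³)(10.7⁴)/(8·87.0³·18) = 5.6676 N/mm
Springs A,B series: k_AB = 1/(1/5.6676+1/44) = 5.0209 N/mm; parallel with C: k_eq = 5.0209+49 = 54.021 N/mm
δ = F/k_eq = 295/54.021 = 5.4609 mm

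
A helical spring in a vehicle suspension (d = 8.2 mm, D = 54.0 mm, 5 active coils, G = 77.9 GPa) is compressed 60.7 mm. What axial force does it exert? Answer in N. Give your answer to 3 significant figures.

3390 N

k = Gd⁴/(8D³N_a) = (77.9×10³)(8.2⁴)/(8·54.0³·5) = 55.918 N/mm
F = k·δ = 55.918 × 60.7 = 3394.2 N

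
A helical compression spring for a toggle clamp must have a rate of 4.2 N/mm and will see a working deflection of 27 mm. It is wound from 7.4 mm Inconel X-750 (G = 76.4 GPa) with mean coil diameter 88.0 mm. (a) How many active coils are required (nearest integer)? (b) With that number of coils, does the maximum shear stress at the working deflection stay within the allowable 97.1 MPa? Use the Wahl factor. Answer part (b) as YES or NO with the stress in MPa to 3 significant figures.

(a) 10 coils; (b) YES, τ_max = 70.3 MPa

N_a = Gd⁴/(8D³k) = (76.4×10³)(7.4⁴)/(8·88.0³·4.2) = 10.01 → N_a = 10
Actual rate k = Gd⁴/(8D³·10) = 4.2023 N/mm
Working load F = kδ = 4.2023·27 = 113.46 N
C = 88.0/7.4 = 11.8919; K_W = (4C−1)/(4C−4)+0.615/C = 1.1206
τ_max = K_W·8FD/(πd³) = 1.1206·62.744 = 70.31 MPa
τ_max ≤ 97.1 MPa → acceptable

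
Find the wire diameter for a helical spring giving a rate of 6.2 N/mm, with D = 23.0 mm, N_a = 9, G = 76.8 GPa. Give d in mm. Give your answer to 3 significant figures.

2.90 mm

d = (8D³N_a·k / G)^(1/4) = (8·23.0³·9·6.2 / (76.8×10³))^0.25
  = (70.721)^0.25 = 2.8999 mm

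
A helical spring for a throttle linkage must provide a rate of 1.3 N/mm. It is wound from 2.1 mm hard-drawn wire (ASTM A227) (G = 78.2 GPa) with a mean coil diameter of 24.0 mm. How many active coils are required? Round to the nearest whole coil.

11

N_a = Gd⁴/(8D³k) = (78.2×10³ × 2.1⁴)/(8 × 24.0³ × 1.3)
    = 1.52084e+06 / 143770 = 10.58 → 11 coils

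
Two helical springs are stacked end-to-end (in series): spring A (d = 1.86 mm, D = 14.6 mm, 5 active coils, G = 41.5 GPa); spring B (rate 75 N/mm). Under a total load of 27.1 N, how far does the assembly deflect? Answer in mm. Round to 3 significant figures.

7.15 mm

k_A = Gd⁴/(8D³N_a) = (41.5×10³)(1.86⁴)/(8·14.6³·5) = 3.9901 N/mm
Series: 1/k_eq = 1/3.9901 + 1/75 = 0.26396; k_eq = 3.7885 N/mm
δ = F/k_eq = 27.1/3.7885 = 7.1532 mm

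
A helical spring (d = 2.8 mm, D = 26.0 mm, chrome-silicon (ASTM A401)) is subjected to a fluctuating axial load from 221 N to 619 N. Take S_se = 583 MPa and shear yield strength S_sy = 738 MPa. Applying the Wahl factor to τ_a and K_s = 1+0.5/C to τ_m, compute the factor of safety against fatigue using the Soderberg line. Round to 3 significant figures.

0.333

C = D/d = 26.0/2.8 = 9.2857; K_W = (4C−1)/(4C−4)+0.615/C = 1.1567; K_s = 1+0.5/C = 1.0538
F_a = (F_max−F_min)/2 = 199 N; F_m = (F_max+F_min)/2 = 420 N
τ_a = K_W·8F_aD/(πd³) = 1.1567 × 600.2 = 694.27 MPa
τ_m = K_s·8F_mD/(πd³) = 1.0538 × 1266.7 = 1335 MPa
Soderberg: 1/n_f = τ_a/S_se + τ_m/S_sy = 694.27/583 + 1335/738 = 1.19087 + 1.80888 = 2.9997
n_f = 1/2.9997 = 0.3334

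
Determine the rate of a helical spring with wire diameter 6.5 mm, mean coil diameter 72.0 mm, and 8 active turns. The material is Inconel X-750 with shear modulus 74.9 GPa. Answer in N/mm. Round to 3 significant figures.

5.60 N/mm

k = Gd⁴/(8D³N_a) = (74.9×10³ × 6.5⁴) / (8 × 72.0³ × 8)
  = 1.33701e+08 / 2.38879e+07 = 5.597 N/mm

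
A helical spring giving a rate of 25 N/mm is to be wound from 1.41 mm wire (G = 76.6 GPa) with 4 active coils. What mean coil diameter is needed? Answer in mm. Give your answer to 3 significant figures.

D = (Gd⁴/(8N_a·k))^(1/3) = (76.6×10³·1.41⁴/(8·4·25))^(1/3)
  = (378.456)^(1/3) = 7.2333 mm

7.23 mm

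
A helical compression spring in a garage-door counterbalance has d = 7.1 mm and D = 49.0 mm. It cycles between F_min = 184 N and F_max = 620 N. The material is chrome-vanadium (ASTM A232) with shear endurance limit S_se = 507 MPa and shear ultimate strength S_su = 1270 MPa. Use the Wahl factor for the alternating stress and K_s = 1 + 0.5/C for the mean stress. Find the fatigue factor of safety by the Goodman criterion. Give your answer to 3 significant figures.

C = D/d = 49.0/7.1 = 6.9014; K_W = (4C−1)/(4C−4)+0.615/C = 1.2162; K_s = 1+0.5/C = 1.0724
F_a = (F_max−F_min)/2 = 218 N; F_m = (F_max+F_min)/2 = 402 N
τ_a = K_W·8F_aD/(πd³) = 1.2162 × 76.001 = 92.432 MPa
τ_m = K_s·8F_mD/(πd³) = 1.0724 × 140.15 = 150.3 MPa
Goodman: 1/n_f = τ_a/S_se + τ_m/S_su = 92.432/507 + 150.3/1270 = 0.18231 + 0.11835 = 0.30066
n_f = 1/0.30066 = 3.326

3.33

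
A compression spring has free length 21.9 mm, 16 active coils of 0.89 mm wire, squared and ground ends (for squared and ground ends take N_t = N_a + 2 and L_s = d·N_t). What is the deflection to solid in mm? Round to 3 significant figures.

5.88 mm

N_t = 18; L_s = 0.89·18 = 16.02 mm
δ_solid = L₀ − L_s = 21.9 − 16.02 = 5.88 mm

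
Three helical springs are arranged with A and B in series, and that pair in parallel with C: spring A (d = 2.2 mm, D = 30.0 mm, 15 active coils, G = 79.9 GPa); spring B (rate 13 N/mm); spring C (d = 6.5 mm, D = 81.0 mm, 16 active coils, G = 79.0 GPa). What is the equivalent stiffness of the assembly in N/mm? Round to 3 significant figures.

2.63 N/mm

k_A = Gd⁴/(8D³N_a) = (79.9×10³)(2.2⁴)/(8·30.0³·15) = 0.57769 N/mm
k_C = Gd⁴/(8D³N_a) = (79.0×10³)(6.5⁴)/(8·81.0³·16) = 2.0731 N/mm
Springs A,B series: k_AB = 1/(1/0.57769+1/13) = 0.55311 N/mm; parallel with C: k_eq = 0.55311+2.0731 = 2.6262 N/mm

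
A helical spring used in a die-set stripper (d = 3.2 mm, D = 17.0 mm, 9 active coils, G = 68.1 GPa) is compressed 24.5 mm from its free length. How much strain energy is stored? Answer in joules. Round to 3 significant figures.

6.06 J

k = Gd⁴/(8D³N_a) = (68.1×10³)(3.2⁴)/(8·17.0³·9) = 20.187 N/mm
U = ½kδ² = 0.5 × 20.187 × 24.5² = 6058.6 N·mm = 6.0586 J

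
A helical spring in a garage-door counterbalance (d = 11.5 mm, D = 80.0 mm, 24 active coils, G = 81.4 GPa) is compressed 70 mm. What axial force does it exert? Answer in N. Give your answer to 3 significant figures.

k = Gd⁴/(8D³N_a) = (81.4×10³)(11.5⁴)/(8·80.0³·24) = 14.483 N/mm
F = k·δ = 14.483 × 70 = 1013.8 N

1010 N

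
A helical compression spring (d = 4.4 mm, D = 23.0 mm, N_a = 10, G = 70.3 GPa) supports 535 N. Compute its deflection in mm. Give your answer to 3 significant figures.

k = Gd⁴/(8D³N_a) = (70.3×10³)(4.4⁴)/(8·23.0³·10) = 27.07 N/mm
δ = F/k = 535 / 27.07 = 19.763 mm

19.8 mm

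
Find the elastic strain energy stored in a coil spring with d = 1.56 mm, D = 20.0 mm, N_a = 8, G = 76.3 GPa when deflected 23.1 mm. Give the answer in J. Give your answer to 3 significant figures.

k = Gd⁴/(8D³N_a) = (76.3×10³)(1.56⁴)/(8·20.0³·8) = 0.88258 N/mm
U = ½kδ² = 0.5 × 0.88258 × 23.1² = 235.48 N·mm = 0.23548 J

0.235 J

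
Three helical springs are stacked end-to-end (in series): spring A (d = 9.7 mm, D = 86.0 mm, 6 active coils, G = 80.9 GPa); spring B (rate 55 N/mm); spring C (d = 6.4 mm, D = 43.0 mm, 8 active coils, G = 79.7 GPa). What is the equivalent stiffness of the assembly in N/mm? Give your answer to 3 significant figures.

10.1 N/mm

k_A = Gd⁴/(8D³N_a) = (80.9×10³)(9.7⁴)/(8·86.0³·6) = 23.458 N/mm
k_C = Gd⁴/(8D³N_a) = (79.7×10³)(6.4⁴)/(8·43.0³·8) = 26.278 N/mm
Series: 1/k_eq = 1/23.458 + 1/55 + 1/26.278 = 0.098865; k_eq = 10.115 N/mm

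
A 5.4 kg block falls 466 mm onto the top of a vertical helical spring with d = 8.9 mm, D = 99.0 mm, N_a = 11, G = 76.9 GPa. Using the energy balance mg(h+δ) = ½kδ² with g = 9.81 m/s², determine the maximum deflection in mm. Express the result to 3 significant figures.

103 mm

k = Gd⁴/(8D³N_a) = (76.9×10³)(8.9⁴)/(8·99.0³·11) = 5.6506 N/mm
W = mg = 5.4 × 9.81 = 52.974 N
½kδ² − Wδ − Wh = 0 → δ = (W + √(W² + 2kWh))/k
δ = (52.974 + √(2806.2 + 278982))/5.6506 = (52.974 + 530.84)/5.6506 = 103.32 mm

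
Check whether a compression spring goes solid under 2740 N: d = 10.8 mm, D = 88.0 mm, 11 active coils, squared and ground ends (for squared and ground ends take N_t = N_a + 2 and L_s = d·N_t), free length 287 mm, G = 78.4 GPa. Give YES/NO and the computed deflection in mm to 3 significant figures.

YES, δ = 154 mm

k = Gd⁴/(8D³N_a) = (78.4×10³)(10.8⁴)/(8·88.0³·11) = 17.786 N/mm
N_t = 13; L_s = 10.8·13 = 140.4 mm; δ_solid = L₀ − L_s = 287 − 140.4 = 146.6 mm
δ = F/k = 2740/17.786 = 154.05 mm
δ ≥ δ_solid → spring goes solid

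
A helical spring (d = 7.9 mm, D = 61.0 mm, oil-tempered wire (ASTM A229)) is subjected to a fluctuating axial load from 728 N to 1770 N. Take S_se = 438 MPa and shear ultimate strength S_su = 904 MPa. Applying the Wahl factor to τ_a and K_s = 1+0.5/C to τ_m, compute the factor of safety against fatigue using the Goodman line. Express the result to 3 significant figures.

C = D/d = 61.0/7.9 = 7.7215; K_W = (4C−1)/(4C−4)+0.615/C = 1.1912; K_s = 1+0.5/C = 1.0648
F_a = (F_max−F_min)/2 = 521 N; F_m = (F_max+F_min)/2 = 1249 N
τ_a = K_W·8F_aD/(πd³) = 1.1912 × 164.14 = 195.53 MPa
τ_m = K_s·8F_mD/(πd³) = 1.0648 × 393.51 = 418.99 MPa
Goodman: 1/n_f = τ_a/S_se + τ_m/S_su = 195.53/438 + 418.99/904 = 0.44642 + 0.46348 = 0.90991
n_f = 1/0.90991 = 1.099

1.10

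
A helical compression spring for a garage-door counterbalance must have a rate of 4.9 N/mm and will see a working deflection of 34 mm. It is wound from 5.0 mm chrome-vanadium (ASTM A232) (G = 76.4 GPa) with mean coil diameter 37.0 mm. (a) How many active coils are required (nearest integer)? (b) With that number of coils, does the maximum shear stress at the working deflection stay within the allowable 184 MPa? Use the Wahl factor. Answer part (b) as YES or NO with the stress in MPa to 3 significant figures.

(a) 24 coils; (b) YES, τ_max = 151 MPa

N_a = Gd⁴/(8D³k) = (76.4×10³)(5.0⁴)/(8·37.0³·4.9) = 24.05 → N_a = 24
Actual rate k = Gd⁴/(8D³·24) = 4.9098 N/mm
Working load F = kδ = 4.9098·34 = 166.93 N
C = 37.0/5.0 = 7.4000; K_W = (4C−1)/(4C−4)+0.615/C = 1.2003
τ_max = K_W·8FD/(πd³) = 1.2003·125.83 = 151.03 MPa
τ_max ≤ 184 MPa → acceptable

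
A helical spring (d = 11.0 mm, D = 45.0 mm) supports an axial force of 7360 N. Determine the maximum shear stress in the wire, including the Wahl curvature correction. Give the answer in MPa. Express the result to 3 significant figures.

883 MPa

Spring index C = D/d = 45.0/11.0 = 4.0909
K_W = (4C−1)/(4C−4) + 0.615/C = 15.364/12.364 + 0.1503 = 1.3930
τ₀ = 8FD/(πd³) = 8·7360·45.0/(π·11.0³) = 2.6496e+06/4181.5 = 633.65 MPa
τ_max = K·τ₀ = 1.3930 × 633.65 = 882.67 MPa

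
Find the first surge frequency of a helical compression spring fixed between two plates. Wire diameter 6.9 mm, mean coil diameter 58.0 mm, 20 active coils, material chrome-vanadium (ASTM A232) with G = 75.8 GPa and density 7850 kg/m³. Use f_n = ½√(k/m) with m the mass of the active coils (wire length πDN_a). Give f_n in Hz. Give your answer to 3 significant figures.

k = Gd⁴/(8D³N_a) = (75.8×10³)(6.9⁴)/(8·58.0³·20) = 5.5038 N/mm = 5503.8 N/m
Wire length L = πDN_a = π·58.0·20 = 3644.2 mm
m = ρ·(πd²/4)·L = 7850 × 37.393×10⁻⁶ m² × 3.6442 m = 1.0697 kg
f_n = ½√(k/m) = 0.5·√(5503.8/1.0697) = 0.5·√(5145.1) = 35.865 Hz

35.9 Hz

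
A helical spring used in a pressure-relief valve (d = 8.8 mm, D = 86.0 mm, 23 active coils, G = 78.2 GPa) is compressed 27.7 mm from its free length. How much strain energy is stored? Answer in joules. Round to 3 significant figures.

1.54 J

k = Gd⁴/(8D³N_a) = (78.2×10³)(8.8⁴)/(8·86.0³·23) = 4.007 N/mm
U = ½kδ² = 0.5 × 4.007 × 27.7² = 1537.3 N·mm = 1.5373 J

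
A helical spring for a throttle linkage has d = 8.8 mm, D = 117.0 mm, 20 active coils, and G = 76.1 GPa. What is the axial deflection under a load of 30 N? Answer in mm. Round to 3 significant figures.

k = Gd⁴/(8D³N_a) = (76.1×10³)(8.8⁴)/(8·117.0³·20) = 1.7809 N/mm
δ = F/k = 30 / 1.7809 = 16.845 mm

16.8 mm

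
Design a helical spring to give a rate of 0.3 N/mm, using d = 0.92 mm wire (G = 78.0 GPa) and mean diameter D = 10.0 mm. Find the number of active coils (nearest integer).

N_a = Gd⁴/(8D³k) = (78.0×10³ × 0.92⁴)/(8 × 10.0³ × 0.3)
    = 55878.7 / 2400 = 23.28 → 23 coils

23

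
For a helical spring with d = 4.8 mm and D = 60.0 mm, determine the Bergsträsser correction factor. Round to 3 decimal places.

1.106

C = D/d = 60.0/4.8 = 12.5000
K_B = (4C+2)/(4C−3) = 52.000/47.000 = 1.1064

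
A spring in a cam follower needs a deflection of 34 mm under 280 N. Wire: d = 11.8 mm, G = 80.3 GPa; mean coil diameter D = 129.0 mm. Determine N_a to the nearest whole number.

Required rate k = F/δ = 280/34 = 8.2353 N/mm
N_a = Gd⁴/(8D³k) = (80.3×10³ × 11.8⁴)/(8 × 129.0³ × 8.2353)
    = 1.55684e+09 / 1.41429e+08 = 11.01 → 11 coils

11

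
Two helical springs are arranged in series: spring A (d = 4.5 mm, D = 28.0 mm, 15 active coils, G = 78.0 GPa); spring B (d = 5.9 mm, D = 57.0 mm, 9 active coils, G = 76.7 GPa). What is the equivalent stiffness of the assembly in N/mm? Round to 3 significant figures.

4.43 N/mm

k_A = Gd⁴/(8D³N_a) = (78.0×10³)(4.5⁴)/(8·28.0³·15) = 12.142 N/mm
k_B = Gd⁴/(8D³N_a) = (76.7×10³)(5.9⁴)/(8·57.0³·9) = 6.9702 N/mm
Series: 1/k_eq = 1/12.142 + 1/6.9702 = 0.22583; k_eq = 4.4282 N/mm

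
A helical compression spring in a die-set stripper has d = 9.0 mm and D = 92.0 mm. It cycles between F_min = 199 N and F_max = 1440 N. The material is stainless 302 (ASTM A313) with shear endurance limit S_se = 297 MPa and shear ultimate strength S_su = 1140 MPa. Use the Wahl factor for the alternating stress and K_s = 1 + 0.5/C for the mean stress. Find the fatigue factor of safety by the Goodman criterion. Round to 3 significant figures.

0.991

C = D/d = 92.0/9.0 = 10.2222; K_W = (4C−1)/(4C−4)+0.615/C = 1.1415; K_s = 1+0.5/C = 1.0489
F_a = (F_max−F_min)/2 = 620.5 N; F_m = (F_max+F_min)/2 = 819.5 N
τ_a = K_W·8F_aD/(πd³) = 1.1415 × 199.41 = 227.62 MPa
τ_m = K_s·8F_mD/(πd³) = 1.0489 × 263.36 = 276.24 MPa
Goodman: 1/n_f = τ_a/S_se + τ_m/S_su = 227.62/297 + 276.24/1140 = 0.76640 + 0.24232 = 1.0087
n_f = 1/1.0087 = 0.9914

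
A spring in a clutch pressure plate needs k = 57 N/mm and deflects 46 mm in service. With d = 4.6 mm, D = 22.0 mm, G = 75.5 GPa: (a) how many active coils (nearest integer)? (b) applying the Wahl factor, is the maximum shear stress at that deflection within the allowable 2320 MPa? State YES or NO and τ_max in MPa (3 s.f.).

N_a = Gd⁴/(8D³k) = (75.5×10³)(4.6⁴)/(8·22.0³·57) = 6.962 → N_a = 7
Actual rate k = Gd⁴/(8D³·7) = 56.692 N/mm
Working load F = kδ = 56.692·46 = 2607.8 N
C = 22.0/4.6 = 4.7826; K_W = (4C−1)/(4C−4)+0.615/C = 1.3269
τ_max = K_W·8FD/(πd³) = 1.3269·1501 = 1991.6 MPa
τ_max ≤ 2320 MPa → acceptable

(a) 7 coils; (b) YES, τ_max = 1990 MPa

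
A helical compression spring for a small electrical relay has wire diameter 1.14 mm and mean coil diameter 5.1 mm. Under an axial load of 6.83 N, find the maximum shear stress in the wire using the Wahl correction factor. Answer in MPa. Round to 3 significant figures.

Spring index C = D/d = 5.1/1.14 = 4.4737
K_W = (4C−1)/(4C−4) + 0.615/C = 16.895/13.895 + 0.1375 = 1.3534
τ₀ = 8FD/(πd³) = 8·6.83·5.1/(π·1.14³) = 278.664/4.6544 = 59.871 MPa
τ_max = K·τ₀ = 1.3534 × 59.871 = 81.028 MPa

81.0 MPa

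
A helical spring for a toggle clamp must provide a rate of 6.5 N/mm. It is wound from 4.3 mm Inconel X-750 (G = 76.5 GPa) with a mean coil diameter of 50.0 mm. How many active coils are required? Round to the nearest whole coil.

4

N_a = Gd⁴/(8D³k) = (76.5×10³ × 4.3⁴)/(8 × 50.0³ × 6.5)
    = 2.61538e+07 / 6.5e+06 = 4.024 → 4 coils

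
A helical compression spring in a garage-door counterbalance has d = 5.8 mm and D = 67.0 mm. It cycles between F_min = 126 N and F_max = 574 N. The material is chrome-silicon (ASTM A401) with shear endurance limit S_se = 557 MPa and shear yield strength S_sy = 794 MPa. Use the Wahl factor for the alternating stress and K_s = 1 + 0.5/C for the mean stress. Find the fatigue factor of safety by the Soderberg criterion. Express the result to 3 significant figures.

1.25

C = D/d = 67.0/5.8 = 11.5517; K_W = (4C−1)/(4C−4)+0.615/C = 1.1243; K_s = 1+0.5/C = 1.0433
F_a = (F_max−F_min)/2 = 224 N; F_m = (F_max+F_min)/2 = 350 N
τ_a = K_W·8F_aD/(πd³) = 1.1243 × 195.87 = 220.23 MPa
τ_m = K_s·8F_mD/(πd³) = 1.0433 × 306.05 = 319.3 MPa
Soderberg: 1/n_f = τ_a/S_se + τ_m/S_sy = 220.23/557 + 319.3/794 = 0.39538 + 0.40214 = 0.79752
n_f = 1/0.79752 = 1.254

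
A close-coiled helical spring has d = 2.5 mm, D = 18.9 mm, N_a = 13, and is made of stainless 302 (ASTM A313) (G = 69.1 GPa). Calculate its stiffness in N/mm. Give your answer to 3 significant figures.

3.84 N/mm

k = Gd⁴/(8D³N_a) = (69.1×10³ × 2.5⁴) / (8 × 18.9³ × 13)
  = 2.69922e+06 / 702132 = 3.8443 N/mm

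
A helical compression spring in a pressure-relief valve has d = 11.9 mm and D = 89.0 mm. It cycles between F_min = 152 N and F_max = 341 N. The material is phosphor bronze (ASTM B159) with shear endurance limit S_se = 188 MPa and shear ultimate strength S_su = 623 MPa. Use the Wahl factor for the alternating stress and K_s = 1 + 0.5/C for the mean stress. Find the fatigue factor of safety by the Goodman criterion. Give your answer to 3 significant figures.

7.26

C = D/d = 89.0/11.9 = 7.4790; K_W = (4C−1)/(4C−4)+0.615/C = 1.1980; K_s = 1+0.5/C = 1.0669
F_a = (F_max−F_min)/2 = 94.5 N; F_m = (F_max+F_min)/2 = 246.5 N
τ_a = K_W·8F_aD/(πd³) = 1.1980 × 12.709 = 15.226 MPa
τ_m = K_s·8F_mD/(πd³) = 1.0669 × 33.152 = 35.368 MPa
Goodman: 1/n_f = τ_a/S_se + τ_m/S_su = 15.226/188 + 35.368/623 = 0.08099 + 0.05677 = 0.13776
n_f = 1/0.13776 = 7.259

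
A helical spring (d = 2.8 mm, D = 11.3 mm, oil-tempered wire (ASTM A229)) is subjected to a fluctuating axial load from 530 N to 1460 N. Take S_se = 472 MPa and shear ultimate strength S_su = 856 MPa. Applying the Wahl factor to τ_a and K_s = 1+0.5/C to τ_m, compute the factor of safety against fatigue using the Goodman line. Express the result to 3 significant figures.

C = D/d = 11.3/2.8 = 4.0357; K_W = (4C−1)/(4C−4)+0.615/C = 1.3994; K_s = 1+0.5/C = 1.1239
F_a = (F_max−F_min)/2 = 465 N; F_m = (F_max+F_min)/2 = 995 N
τ_a = K_W·8F_aD/(πd³) = 1.3994 × 609.53 = 853.01 MPa
τ_m = K_s·8F_mD/(πd³) = 1.1239 × 1304.3 = 1465.9 MPa
Goodman: 1/n_f = τ_a/S_se + τ_m/S_su = 853.01/472 + 1465.9/856 = 1.80723 + 1.71245 = 3.5197
n_f = 1/3.5197 = 0.2841

0.284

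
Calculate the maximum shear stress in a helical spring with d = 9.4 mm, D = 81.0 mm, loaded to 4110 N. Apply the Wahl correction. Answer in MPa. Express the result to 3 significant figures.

1190 MPa

Spring index C = D/d = 81.0/9.4 = 8.6170
K_W = (4C−1)/(4C−4) + 0.615/C = 33.468/30.468 + 0.0714 = 1.1698
τ₀ = 8FD/(πd³) = 8·4110·81.0/(π·9.4³) = 2.66328e+06/2609.4 = 1020.7 MPa
τ_max = K·τ₀ = 1.1698 × 1020.7 = 1194 MPa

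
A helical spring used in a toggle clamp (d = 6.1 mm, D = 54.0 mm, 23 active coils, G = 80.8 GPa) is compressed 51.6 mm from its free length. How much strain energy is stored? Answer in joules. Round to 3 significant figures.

k = Gd⁴/(8D³N_a) = (80.8×10³)(6.1⁴)/(8·54.0³·23) = 3.8613 N/mm
U = ½kδ² = 0.5 × 3.8613 × 51.6² = 5140.4 N·mm = 5.1404 J

5.14 J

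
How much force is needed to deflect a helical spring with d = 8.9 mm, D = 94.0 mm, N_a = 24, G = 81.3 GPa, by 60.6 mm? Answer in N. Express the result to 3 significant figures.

k = Gd⁴/(8D³N_a) = (81.3×10³)(8.9⁴)/(8·94.0³·24) = 3.1986 N/mm
F = k·δ = 3.1986 × 60.6 = 193.84 N

194 N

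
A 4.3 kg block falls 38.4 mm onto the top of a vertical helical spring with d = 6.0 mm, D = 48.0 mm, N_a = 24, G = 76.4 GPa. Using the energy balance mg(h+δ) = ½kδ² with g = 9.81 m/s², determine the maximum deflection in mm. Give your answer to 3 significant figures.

36.9 mm

k = Gd⁴/(8D³N_a) = (76.4×10³)(6.0⁴)/(8·48.0³·24) = 4.6631 N/mm
W = mg = 4.3 × 9.81 = 42.183 N
½kδ² − Wδ − Wh = 0 → δ = (W + √(W² + 2kWh))/k
δ = (42.183 + √(1779.4 + 15106.8))/4.6631 = (42.183 + 129.95)/4.6631 = 36.913 mm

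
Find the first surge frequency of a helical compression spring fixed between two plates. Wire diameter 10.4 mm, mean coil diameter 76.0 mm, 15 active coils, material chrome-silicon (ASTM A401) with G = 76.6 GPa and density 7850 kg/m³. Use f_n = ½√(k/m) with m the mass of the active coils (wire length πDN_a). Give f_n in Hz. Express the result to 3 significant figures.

k = Gd⁴/(8D³N_a) = (76.6×10³)(10.4⁴)/(8·76.0³·15) = 17.011 N/mm = 17011 N/m
Wire length L = πDN_a = π·76.0·15 = 3581.4 mm
m = ρ·(πd²/4)·L = 7850 × 84.949×10⁻⁶ m² × 3.5814 m = 2.3883 kg
f_n = ½√(k/m) = 0.5·√(17011/2.3883) = 0.5·√(7122.9) = 42.199 Hz

42.2 Hz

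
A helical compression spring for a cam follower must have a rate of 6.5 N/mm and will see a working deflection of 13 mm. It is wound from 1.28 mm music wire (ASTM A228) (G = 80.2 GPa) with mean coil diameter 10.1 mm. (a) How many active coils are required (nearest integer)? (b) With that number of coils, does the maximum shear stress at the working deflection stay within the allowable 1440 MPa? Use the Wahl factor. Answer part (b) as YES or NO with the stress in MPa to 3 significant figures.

(a) 4 coils; (b) YES, τ_max = 1240 MPa

N_a = Gd⁴/(8D³k) = (80.2×10³)(1.28⁴)/(8·10.1³·6.5) = 4.018 → N_a = 4
Actual rate k = Gd⁴/(8D³·4) = 6.5298 N/mm
Working load F = kδ = 6.5298·13 = 84.887 N
C = 10.1/1.28 = 7.8906; K_W = (4C−1)/(4C−4)+0.615/C = 1.1868
τ_max = K_W·8FD/(πd³) = 1.1868·1041.1 = 1235.5 MPa
τ_max ≤ 1440 MPa → acceptable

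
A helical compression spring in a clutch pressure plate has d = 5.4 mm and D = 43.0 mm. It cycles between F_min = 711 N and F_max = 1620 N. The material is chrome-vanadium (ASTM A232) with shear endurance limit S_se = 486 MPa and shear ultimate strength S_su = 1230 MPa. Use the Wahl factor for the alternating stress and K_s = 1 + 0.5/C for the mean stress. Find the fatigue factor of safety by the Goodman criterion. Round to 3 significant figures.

C = D/d = 43.0/5.4 = 7.9630; K_W = (4C−1)/(4C−4)+0.615/C = 1.1849; K_s = 1+0.5/C = 1.0628
F_a = (F_max−F_min)/2 = 454.5 N; F_m = (F_max+F_min)/2 = 1165.5 N
τ_a = K_W·8F_aD/(πd³) = 1.1849 × 316.05 = 374.51 MPa
τ_m = K_s·8F_mD/(πd³) = 1.0628 × 810.47 = 861.37 MPa
Goodman: 1/n_f = τ_a/S_se + τ_m/S_su = 374.51/486 + 861.37/1230 = 0.77059 + 0.70030 = 1.4709
n_f = 1/1.4709 = 0.6799

0.680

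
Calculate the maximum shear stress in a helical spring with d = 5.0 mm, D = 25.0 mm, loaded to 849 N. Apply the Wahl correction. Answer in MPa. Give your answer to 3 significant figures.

567 MPa

Spring index C = D/d = 25.0/5.0 = 5.0000
K_W = (4C−1)/(4C−4) + 0.615/C = 19.000/16.000 + 0.1230 = 1.3105
τ₀ = 8FD/(πd³) = 8·849·25.0/(π·5.0³) = 169800/392.7 = 432.39 MPa
τ_max = K·τ₀ = 1.3105 × 432.39 = 566.65 MPa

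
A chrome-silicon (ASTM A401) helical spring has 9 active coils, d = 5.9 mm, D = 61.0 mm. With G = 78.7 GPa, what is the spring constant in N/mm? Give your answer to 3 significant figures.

k = Gd⁴/(8D³N_a) = (78.7×10³ × 5.9⁴) / (8 × 61.0³ × 9)
  = 9.53636e+07 / 1.63426e+07 = 5.8353 N/mm

5.84 N/mm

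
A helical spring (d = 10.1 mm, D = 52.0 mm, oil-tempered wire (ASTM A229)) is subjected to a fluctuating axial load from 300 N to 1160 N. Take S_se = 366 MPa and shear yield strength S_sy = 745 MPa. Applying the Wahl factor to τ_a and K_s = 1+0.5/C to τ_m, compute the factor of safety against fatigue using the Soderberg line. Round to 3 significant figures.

C = D/d = 52.0/10.1 = 5.1485; K_W = (4C−1)/(4C−4)+0.615/C = 1.3002; K_s = 1+0.5/C = 1.0971
F_a = (F_max−F_min)/2 = 430 N; F_m = (F_max+F_min)/2 = 730 N
τ_a = K_W·8F_aD/(πd³) = 1.3002 × 55.265 = 71.857 MPa
τ_m = K_s·8F_mD/(πd³) = 1.0971 × 93.821 = 102.93 MPa
Soderberg: 1/n_f = τ_a/S_se + τ_m/S_sy = 71.857/366 + 102.93/745 = 0.19633 + 0.13817 = 0.3345
n_f = 1/0.3345 = 2.99

2.99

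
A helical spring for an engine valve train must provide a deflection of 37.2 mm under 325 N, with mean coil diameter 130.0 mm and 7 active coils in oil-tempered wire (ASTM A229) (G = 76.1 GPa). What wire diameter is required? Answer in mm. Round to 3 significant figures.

Required rate k = F/δ = 325/37.2 = 8.7366 N/mm
d = (8D³N_a·k / G)^(1/4) = (8·130.0³·7·8.7366 / (76.1×10³))^0.25
  = (14125)^0.25 = 10.9017 mm

10.9 mm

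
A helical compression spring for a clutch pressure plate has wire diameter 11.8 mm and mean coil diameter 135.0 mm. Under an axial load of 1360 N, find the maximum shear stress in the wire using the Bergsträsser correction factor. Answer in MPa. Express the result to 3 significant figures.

Spring index C = D/d = 135.0/11.8 = 11.4407
K_B = (4C+2)/(4C−3) = 47.763/42.763 = 1.1169
τ₀ = 8FD/(πd³) = 8·1360·135.0/(π·11.8³) = 1.4688e+06/5161.7 = 284.56 MPa
τ_max = K·τ₀ = 1.1169 × 284.56 = 317.83 MPa

318 MPa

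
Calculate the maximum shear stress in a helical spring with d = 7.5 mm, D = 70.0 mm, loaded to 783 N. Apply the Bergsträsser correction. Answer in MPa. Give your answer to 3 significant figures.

379 MPa

Spring index C = D/d = 70.0/7.5 = 9.3333
K_B = (4C+2)/(4C−3) = 39.333/34.333 = 1.1456
τ₀ = 8FD/(πd³) = 8·783·70.0/(π·7.5³) = 438480/1325.4 = 330.84 MPa
τ_max = K·τ₀ = 1.1456 × 330.84 = 379.02 MPa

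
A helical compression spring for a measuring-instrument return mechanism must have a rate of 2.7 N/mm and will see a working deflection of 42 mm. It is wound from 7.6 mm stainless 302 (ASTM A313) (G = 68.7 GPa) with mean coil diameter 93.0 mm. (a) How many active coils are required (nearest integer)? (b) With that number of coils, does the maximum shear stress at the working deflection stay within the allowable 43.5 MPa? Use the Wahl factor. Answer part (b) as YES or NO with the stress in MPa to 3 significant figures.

N_a = Gd⁴/(8D³k) = (68.7×10³)(7.6⁴)/(8·93.0³·2.7) = 13.19 → N_a = 13
Actual rate k = Gd⁴/(8D³·13) = 2.7399 N/mm
Working load F = kδ = 2.7399·42 = 115.07 N
C = 93.0/7.6 = 12.2368; K_W = (4C−1)/(4C−4)+0.615/C = 1.1170
τ_max = K_W·8FD/(πd³) = 1.1170·62.081 = 69.345 MPa
τ_max > 43.5 MPa → exceeds allowable

(a) 13 coils; (b) NO, τ_max = 69.3 MPa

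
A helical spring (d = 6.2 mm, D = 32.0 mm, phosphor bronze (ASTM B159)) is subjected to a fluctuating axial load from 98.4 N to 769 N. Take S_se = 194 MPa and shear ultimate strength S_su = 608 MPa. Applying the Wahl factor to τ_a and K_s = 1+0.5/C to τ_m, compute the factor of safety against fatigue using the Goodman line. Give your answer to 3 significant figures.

C = D/d = 32.0/6.2 = 5.1613; K_W = (4C−1)/(4C−4)+0.615/C = 1.2994; K_s = 1+0.5/C = 1.0969
F_a = (F_max−F_min)/2 = 335.3 N; F_m = (F_max+F_min)/2 = 433.7 N
τ_a = K_W·8F_aD/(πd³) = 1.2994 × 114.64 = 148.97 MPa
τ_m = K_s·8F_mD/(πd³) = 1.0969 × 148.29 = 162.65 MPa
Goodman: 1/n_f = τ_a/S_se + τ_m/S_su = 148.97/194 + 162.65/608 = 0.76787 + 0.26752 = 1.0354
n_f = 1/1.0354 = 0.9658

0.966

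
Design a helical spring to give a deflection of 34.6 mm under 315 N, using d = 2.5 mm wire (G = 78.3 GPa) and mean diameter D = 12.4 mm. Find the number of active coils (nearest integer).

Required rate k = F/δ = 315/34.6 = 9.104 N/mm
N_a = Gd⁴/(8D³k) = (78.3×10³ × 2.5⁴)/(8 × 12.4³ × 9.104)
    = 3.05859e+06 / 138864 = 22.03 → 22 coils

22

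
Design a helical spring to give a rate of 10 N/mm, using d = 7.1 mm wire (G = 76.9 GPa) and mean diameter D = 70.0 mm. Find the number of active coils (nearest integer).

7

N_a = Gd⁴/(8D³k) = (76.9×10³ × 7.1⁴)/(8 × 70.0³ × 10)
    = 1.95416e+08 / 2.744e+07 = 7.122 → 7 coils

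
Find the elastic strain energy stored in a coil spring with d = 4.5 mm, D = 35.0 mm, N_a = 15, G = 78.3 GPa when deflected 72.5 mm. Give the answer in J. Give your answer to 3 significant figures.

k = Gd⁴/(8D³N_a) = (78.3×10³)(4.5⁴)/(8·35.0³·15) = 6.2406 N/mm
U = ½kδ² = 0.5 × 6.2406 × 72.5² = 16401 N·mm = 16.401 J

16.4 J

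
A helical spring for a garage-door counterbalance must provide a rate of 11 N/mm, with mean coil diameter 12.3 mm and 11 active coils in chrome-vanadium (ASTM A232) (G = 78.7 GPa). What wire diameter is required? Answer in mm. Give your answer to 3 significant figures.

2.19 mm

d = (8D³N_a·k / G)^(1/4) = (8·12.3³·11·11 / (78.7×10³))^0.25
  = (22.888)^0.25 = 2.1873 mm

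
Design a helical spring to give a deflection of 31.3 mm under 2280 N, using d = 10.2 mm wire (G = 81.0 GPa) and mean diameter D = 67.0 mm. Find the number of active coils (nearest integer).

Required rate k = F/δ = 2280/31.3 = 72.843 N/mm
N_a = Gd⁴/(8D³k) = (81.0×10³ × 10.2⁴)/(8 × 67.0³ × 72.843)
    = 8.7677e+08 / 1.75269e+08 = 5.002 → 5 coils

5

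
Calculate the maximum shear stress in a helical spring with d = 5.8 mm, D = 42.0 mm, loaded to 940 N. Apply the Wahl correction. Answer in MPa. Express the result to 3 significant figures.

Spring index C = D/d = 42.0/5.8 = 7.2414
K_W = (4C−1)/(4C−4) + 0.615/C = 27.966/24.966 + 0.0849 = 1.2051
τ₀ = 8FD/(πd³) = 8·940·42.0/(π·5.8³) = 315840/612.96 = 515.27 MPa
τ_max = K·τ₀ = 1.2051 × 515.27 = 620.95 MPa

621 MPa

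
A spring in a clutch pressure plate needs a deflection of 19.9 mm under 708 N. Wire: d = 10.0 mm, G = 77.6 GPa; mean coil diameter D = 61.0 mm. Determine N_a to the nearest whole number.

Required rate k = F/δ = 708/19.9 = 35.578 N/mm
N_a = Gd⁴/(8D³k) = (77.6×10³ × 10.0⁴)/(8 × 61.0³ × 35.578)
    = 7.76e+08 / 6.4604e+07 = 12.01 → 12 coils

12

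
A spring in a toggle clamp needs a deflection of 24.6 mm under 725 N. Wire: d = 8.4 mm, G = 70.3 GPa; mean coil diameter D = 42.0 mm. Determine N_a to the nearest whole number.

20

Required rate k = F/δ = 725/24.6 = 29.472 N/mm
N_a = Gd⁴/(8D³k) = (70.3×10³ × 8.4⁴)/(8 × 42.0³ × 29.472)
    = 3.50004e+08 / 1.74679e+07 = 20.04 → 20 coils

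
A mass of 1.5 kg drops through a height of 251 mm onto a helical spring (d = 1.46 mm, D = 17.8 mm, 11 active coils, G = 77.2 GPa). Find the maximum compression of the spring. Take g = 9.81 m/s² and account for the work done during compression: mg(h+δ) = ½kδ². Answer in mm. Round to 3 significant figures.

k = Gd⁴/(8D³N_a) = (77.2×10³)(1.46⁴)/(8·17.8³·11) = 0.70678 N/mm
W = mg = 1.5 × 9.81 = 14.715 N
½kδ² − Wδ − Wh = 0 → δ = (W + √(W² + 2kWh))/k
δ = (14.715 + √(216.53 + 5220.96))/0.70678 = (14.715 + 73.739)/0.70678 = 125.15 mm

125 mm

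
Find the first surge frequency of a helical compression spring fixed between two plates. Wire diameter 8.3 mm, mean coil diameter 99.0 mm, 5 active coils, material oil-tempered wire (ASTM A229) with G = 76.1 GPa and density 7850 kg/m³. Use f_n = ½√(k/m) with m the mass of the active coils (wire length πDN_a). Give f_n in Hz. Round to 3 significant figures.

k = Gd⁴/(8D³N_a) = (76.1×10³)(8.3⁴)/(8·99.0³·5) = 9.3053 N/mm = 9305.3 N/m
Wire length L = πDN_a = π·99.0·5 = 1555.1 mm
m = ρ·(πd²/4)·L = 7850 × 54.106×10⁻⁶ m² × 1.5551 m = 0.6605 kg
f_n = ½√(k/m) = 0.5·√(9305.3/0.6605) = 0.5·√(14088) = 59.347 Hz

59.3 Hz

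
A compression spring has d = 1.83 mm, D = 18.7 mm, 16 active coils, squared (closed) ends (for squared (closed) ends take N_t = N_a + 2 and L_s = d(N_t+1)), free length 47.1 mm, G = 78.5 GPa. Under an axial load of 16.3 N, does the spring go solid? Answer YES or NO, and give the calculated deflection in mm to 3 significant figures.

k = Gd⁴/(8D³N_a) = (78.5×10³)(1.83⁴)/(8·18.7³·16) = 1.0518 N/mm
N_t = 18; L_s = 1.83·19 = 34.77 mm; δ_solid = L₀ − L_s = 47.1 − 34.77 = 12.33 mm
δ = F/k = 16.3/1.0518 = 15.497 mm
δ ≥ δ_solid → spring goes solid

YES, δ = 15.5 mm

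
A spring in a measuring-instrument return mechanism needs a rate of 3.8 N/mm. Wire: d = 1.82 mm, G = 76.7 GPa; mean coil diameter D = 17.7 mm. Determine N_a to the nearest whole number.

N_a = Gd⁴/(8D³k) = (76.7×10³ × 1.82⁴)/(8 × 17.7³ × 3.8)
    = 841552 / 168575 = 4.992 → 5 coils

5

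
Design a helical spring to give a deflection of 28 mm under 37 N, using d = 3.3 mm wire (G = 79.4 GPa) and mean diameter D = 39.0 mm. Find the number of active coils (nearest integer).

Required rate k = F/δ = 37/28 = 1.3214 N/mm
N_a = Gd⁴/(8D³k) = (79.4×10³ × 3.3⁴)/(8 × 39.0³ × 1.3214)
    = 9.41621e+06 / 627087 = 15.02 → 15 coils

15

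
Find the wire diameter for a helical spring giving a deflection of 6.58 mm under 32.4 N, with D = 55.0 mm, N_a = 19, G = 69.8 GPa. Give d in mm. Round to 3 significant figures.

6.50 mm

Required rate k = F/δ = 32.4/6.58 = 4.924 N/mm
d = (8D³N_a·k / G)^(1/4) = (8·55.0³·19·4.924 / (69.8×10³))^0.25
  = (1784)^0.25 = 6.4990 mm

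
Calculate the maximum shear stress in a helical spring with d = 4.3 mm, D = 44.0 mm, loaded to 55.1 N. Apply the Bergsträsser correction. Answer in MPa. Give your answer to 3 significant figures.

87.9 MPa

Spring index C = D/d = 44.0/4.3 = 10.2326
K_B = (4C+2)/(4C−3) = 42.930/37.930 = 1.1318
τ₀ = 8FD/(πd³) = 8·55.1·44.0/(π·4.3³) = 19395.2/249.78 = 77.65 MPa
τ_max = K·τ₀ = 1.1318 × 77.65 = 87.885 MPa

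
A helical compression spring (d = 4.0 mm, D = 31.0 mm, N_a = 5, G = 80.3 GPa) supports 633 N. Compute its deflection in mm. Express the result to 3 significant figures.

36.7 mm

k = Gd⁴/(8D³N_a) = (80.3×10³)(4.0⁴)/(8·31.0³·5) = 17.251 N/mm
δ = F/k = 633 / 17.251 = 36.694 mm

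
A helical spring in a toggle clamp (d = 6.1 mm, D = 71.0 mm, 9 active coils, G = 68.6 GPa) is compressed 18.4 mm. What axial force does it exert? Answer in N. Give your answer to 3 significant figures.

k = Gd⁴/(8D³N_a) = (68.6×10³)(6.1⁴)/(8·71.0³·9) = 3.6858 N/mm
F = k·δ = 3.6858 × 18.4 = 67.819 N

67.8 N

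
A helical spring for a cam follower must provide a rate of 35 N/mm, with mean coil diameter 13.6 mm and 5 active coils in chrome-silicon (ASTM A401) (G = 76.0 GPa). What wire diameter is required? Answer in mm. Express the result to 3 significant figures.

2.61 mm

d = (8D³N_a·k / G)^(1/4) = (8·13.6³·5·35 / (76.0×10³))^0.25
  = (46.337)^0.25 = 2.6091 mm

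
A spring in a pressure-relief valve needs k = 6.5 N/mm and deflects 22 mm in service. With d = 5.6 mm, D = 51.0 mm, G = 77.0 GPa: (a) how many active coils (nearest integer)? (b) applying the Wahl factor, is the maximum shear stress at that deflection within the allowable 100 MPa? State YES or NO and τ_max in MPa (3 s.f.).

(a) 11 coils; (b) NO, τ_max = 122 MPa

N_a = Gd⁴/(8D³k) = (77.0×10³)(5.6⁴)/(8·51.0³·6.5) = 10.98 → N_a = 11
Actual rate k = Gd⁴/(8D³·11) = 6.4871 N/mm
Working load F = kδ = 6.4871·22 = 142.72 N
C = 51.0/5.6 = 9.1071; K_W = (4C−1)/(4C−4)+0.615/C = 1.1600
τ_max = K_W·8FD/(πd³) = 1.1600·105.54 = 122.43 MPa
τ_max > 100 MPa → exceeds allowable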